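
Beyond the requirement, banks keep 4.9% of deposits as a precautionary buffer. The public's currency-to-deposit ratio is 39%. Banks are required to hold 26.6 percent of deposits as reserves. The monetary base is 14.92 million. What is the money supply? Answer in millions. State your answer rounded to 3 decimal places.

The money multiplier is m = (1 + c) / (rr + e + c) = (1 + 0.39) / (0.266 + 0.049 + 0.39) ≈ 1.971631.
So M = m × MB = 1.971631 × 14.92 ≈ 29.4167 million.

29.417 million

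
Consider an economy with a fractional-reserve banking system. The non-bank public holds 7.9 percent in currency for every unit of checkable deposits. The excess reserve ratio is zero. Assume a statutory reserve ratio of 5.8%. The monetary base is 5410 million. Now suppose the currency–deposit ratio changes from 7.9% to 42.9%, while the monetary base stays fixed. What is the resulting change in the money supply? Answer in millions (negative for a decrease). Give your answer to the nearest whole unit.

-26734 million

Initially m₁ = (1 + 0.079) / (0.058 + 0.079) ≈ 7.87591, so M₁ = 7.87591 × 5410 = 42608.6731 million.
After the change m₂ = (1 + 0.429) / (0.058 + 0.429) ≈ 2.93429, so M₂ = 2.93429 × 5410 = 15874.5089 million.
ΔM = M₂ − M₁ = 15874.5089 − 42608.6731 = -26734.1642 million.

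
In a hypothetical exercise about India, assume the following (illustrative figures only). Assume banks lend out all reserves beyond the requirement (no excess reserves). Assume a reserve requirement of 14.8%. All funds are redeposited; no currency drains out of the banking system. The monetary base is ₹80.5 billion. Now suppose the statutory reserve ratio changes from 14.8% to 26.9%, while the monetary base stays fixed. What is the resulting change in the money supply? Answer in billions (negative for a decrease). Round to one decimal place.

-244.7 billion

Initially m₁ = 1 / (0.148) ≈ 6.7568, so M₁ = 6.7568 × 80.5 = 543.9224 billion.
After the change m₂ = 1 / (0.269) ≈ 3.7175, so M₂ = 3.7175 × 80.5 ≈ 299.2587 billion.
ΔM = M₂ − M₁ = 299.2587 − 543.9224 = -244.6637 billion.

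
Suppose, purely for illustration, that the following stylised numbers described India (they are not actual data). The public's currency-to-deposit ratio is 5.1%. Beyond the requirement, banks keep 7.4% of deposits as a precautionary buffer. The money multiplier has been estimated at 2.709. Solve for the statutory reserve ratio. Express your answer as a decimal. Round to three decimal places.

Using m = 2.709. Since m = (1 + c)/(c + rr + e), the denominator satisfies c + rr + e = (1 + c)/m = (1 + 0.051) / 2.709 ≈ 0.387966.
With c = 0.051 and e = 0.074, the statutory reserve ratio is 0.387966 − 0.051 − 0.074 = 0.262966.

0.263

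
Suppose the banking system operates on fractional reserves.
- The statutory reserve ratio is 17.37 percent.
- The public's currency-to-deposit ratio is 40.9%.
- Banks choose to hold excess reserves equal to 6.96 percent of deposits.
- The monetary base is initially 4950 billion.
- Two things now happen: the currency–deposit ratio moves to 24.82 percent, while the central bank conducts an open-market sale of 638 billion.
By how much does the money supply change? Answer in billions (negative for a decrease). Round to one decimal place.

258.4 billion

Before: m₁ = (1 + 0.409) / (0.1737 + 0.0696 + 0.409) ≈ 2.160049, MB₁ = 4950, so M₁ = 2.160049 × 4950 ≈ 10692.2425 billion.
After: m₂ = (1 + 0.2482) / (0.1737 + 0.0696 + 0.2482) ≈ 2.539573, MB₂ = 4950 − 638 = 4312, so M₂ = 2.539573 × 4312 ≈ 10950.6388 billion.
ΔM = M₂ − M₁ = 10950.6388 − 10692.2425 = 258.3963 billion.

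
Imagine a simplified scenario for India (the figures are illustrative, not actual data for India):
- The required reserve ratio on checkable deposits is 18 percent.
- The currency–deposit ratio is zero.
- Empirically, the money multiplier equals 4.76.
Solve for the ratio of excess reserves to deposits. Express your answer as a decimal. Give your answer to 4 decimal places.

0.0301

Using m = 4.76. Since m = (1 + c)/(c + rr + e), the denominator satisfies c + rr + e = (1 + c)/m = (1 + 0) / 4.76 ≈ 0.210084.
With c = 0 and rr = 0.18, the ratio of excess reserves to deposits is 0.210084 − 0 − 0.18 = 0.030084.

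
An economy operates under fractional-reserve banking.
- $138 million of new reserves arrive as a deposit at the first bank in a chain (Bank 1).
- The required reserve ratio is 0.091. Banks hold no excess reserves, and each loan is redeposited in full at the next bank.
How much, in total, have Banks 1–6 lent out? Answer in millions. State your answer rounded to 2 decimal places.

$600.83 million

Bank i lends (1 − rr)^i of the original deposit: Bank 1 lends 138·0.9090 = 125.4420, Bank 2 lends 138·0.9090² ≈ 114.0268, and so on.
Summing a geometric series: total = 138·[0.9090·(1 − 0.9090^6) / (1 − 0.9090)] ≈ 600.8323 million.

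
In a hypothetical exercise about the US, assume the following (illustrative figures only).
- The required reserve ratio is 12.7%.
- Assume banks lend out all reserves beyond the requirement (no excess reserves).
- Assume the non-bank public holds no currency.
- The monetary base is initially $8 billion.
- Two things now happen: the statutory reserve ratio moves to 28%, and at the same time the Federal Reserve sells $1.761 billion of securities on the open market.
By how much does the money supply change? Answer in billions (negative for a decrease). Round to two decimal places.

Before: m₁ = 1 / (0.127) ≈ 7.8740, MB₁ = 8, so M₁ = 7.8740 × 8 = 62.992 billion.
After: m₂ = 1 / (0.28) ≈ 3.5714, MB₂ = 8 − 1.761 = 6.239, so M₂ = 3.5714 × 6.239 ≈ 22.282 billion.
ΔM = M₂ − M₁ = 22.282 − 62.992 = -40.71 billion.

-40.71 billion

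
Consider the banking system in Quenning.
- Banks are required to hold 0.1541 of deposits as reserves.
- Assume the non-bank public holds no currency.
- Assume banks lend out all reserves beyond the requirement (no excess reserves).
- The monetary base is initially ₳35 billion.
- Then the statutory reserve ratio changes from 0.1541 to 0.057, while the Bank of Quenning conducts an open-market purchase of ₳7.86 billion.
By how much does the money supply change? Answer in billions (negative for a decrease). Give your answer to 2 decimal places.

₳524.80 billion

Before: m₁ = 1 / (0.1541) ≈ 6.48929, MB₁ = 35, so M₁ = 6.48929 × 35 ≈ 227.1251 billion.
After: m₂ = 1 / (0.057) ≈ 17.54386, MB₂ = 35 + 7.86 = 42.86, so M₂ = 17.54386 × 42.86 ≈ 751.9298 billion.
ΔM = M₂ − M₁ = 751.9298 − 227.1251 = 524.8047 billion.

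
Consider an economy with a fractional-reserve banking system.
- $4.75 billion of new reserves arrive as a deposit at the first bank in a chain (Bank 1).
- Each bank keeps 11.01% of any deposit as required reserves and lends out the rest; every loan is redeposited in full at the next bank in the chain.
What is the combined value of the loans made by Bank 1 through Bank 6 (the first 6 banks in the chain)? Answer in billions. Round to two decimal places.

$19.33 billion

Bank i lends (1 − rr)^i of the original deposit: Bank 1 lends 4.75·0.8899 ≈ 4.2270, Bank 2 lends 4.75·0.8899² ≈ 3.7616, and so on.
Summing a geometric series: total = 4.75·[0.8899·(1 − 0.8899^6) / (1 − 0.8899)] ≈ 19.3251 billion.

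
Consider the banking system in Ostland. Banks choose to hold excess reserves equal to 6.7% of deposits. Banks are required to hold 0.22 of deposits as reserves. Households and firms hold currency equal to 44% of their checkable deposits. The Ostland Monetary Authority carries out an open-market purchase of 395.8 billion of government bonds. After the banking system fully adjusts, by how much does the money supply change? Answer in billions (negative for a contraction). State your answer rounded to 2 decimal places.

783.98 billion

The money multiplier is m = (1 + c) / (rr + e + c) = (1 + 0.44) / (0.22 + 0.067 + 0.44) ≈ 1.980743.
The purchase adds 395.8 billion of base, so ΔM = m × ΔMB = 1.980743 × (+395.8) ≈ 783.9781 billion.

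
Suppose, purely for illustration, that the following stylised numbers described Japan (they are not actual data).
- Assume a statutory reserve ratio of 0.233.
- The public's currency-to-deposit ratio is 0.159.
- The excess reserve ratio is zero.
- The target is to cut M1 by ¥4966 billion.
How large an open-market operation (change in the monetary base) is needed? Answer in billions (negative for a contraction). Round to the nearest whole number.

-1680 billion

The money multiplier is m = (1 + c) / (rr + c) = (1 + 0.159) / (0.233 + 0.159) ≈ 2.95663.
ΔMB = ΔM / m = (−4966) / 2.95663 ≈ -1679.615 billion.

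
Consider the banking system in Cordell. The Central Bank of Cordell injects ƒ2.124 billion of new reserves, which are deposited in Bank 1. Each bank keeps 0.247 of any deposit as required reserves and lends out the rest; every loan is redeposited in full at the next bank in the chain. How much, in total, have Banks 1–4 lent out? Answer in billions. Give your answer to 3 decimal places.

Bank i lends (1 − rr)^i of the original deposit: Bank 1 lends 2.124·0.7530 ≈ 1.5994, Bank 2 lends 2.124·0.7530² ≈ 1.2043, and so on.
Summing a geometric series: total = 2.124·[0.7530·(1 − 0.7530^4) / (1 − 0.7530)] ≈ 4.3934 billion.

ƒ4.393 billion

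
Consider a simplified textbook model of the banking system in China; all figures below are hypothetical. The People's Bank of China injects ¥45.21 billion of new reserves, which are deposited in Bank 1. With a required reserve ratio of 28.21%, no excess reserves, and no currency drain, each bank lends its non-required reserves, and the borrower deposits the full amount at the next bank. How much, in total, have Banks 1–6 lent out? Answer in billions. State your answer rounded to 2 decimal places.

¥99.30 billion

Bank i lends (1 − rr)^i of the original deposit: Bank 1 lends 45.21·0.7179 ≈ 32.4563, Bank 2 lends 45.21·0.7179² ≈ 23.3003, and so on.
Summing a geometric series: total = 45.21·[0.7179·(1 − 0.7179^6) / (1 − 0.7179)] ≈ 99.3024 billion.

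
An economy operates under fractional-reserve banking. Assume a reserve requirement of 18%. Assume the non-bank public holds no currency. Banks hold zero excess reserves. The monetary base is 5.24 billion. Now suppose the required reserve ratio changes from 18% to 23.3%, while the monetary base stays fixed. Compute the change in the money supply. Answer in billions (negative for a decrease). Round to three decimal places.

Initially m₁ = 1 / (0.18) ≈ 5.55556, so M₁ = 5.55556 × 5.24 ≈ 29.1111 billion.
After the change m₂ = 1 / (0.233) ≈ 4.29185, so M₂ = 4.29185 × 5.24 ≈ 22.4893 billion.
ΔM = M₂ − M₁ = 22.4893 − 29.1111 = -6.6218 billion.

-6.622 billion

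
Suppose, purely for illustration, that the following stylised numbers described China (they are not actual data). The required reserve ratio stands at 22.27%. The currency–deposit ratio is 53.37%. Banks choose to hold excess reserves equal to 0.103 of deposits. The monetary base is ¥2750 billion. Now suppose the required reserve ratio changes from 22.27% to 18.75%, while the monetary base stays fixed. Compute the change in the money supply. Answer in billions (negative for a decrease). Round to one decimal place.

¥209.6 billion

Initially m₁ = (1 + 0.5337) / (0.2227 + 0.103 + 0.5337) ≈ 1.784617, so M₁ = 1.784617 × 2750 ≈ 4907.6968 billion.
After the change m₂ = (1 + 0.5337) / (0.1875 + 0.103 + 0.5337) ≈ 1.860835, so M₂ = 1.860835 × 2750 ≈ 5117.2963 billion.
ΔM = M₂ − M₁ = 5117.2963 − 4907.6968 = 209.5995 billion.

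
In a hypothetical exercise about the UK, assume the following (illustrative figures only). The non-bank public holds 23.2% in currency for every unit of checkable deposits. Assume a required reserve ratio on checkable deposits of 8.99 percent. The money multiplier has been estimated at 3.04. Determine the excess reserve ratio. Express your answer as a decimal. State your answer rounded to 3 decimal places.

0.083

Using m = 3.04. Since m = (1 + c)/(c + rr + e), the denominator satisfies c + rr + e = (1 + c)/m = (1 + 0.232) / 3.04 ≈ 0.405263.
With c = 0.232 and rr = 0.0899, the excess reserve ratio is 0.405263 − 0.232 − 0.0899 = 0.083363.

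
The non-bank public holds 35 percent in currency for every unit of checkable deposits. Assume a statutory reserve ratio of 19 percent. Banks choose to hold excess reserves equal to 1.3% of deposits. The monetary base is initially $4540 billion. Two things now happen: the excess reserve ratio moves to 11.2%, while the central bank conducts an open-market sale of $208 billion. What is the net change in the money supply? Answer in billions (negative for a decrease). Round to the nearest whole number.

Before: m₁ = (1 + 0.35) / (0.19 + 0.013 + 0.35) ≈ 2.44123, MB₁ = 4540, so M₁ = 2.44123 × 4540 = 11083.1842 billion.
After: m₂ = (1 + 0.35) / (0.19 + 0.112 + 0.35) ≈ 2.07055, MB₂ = 4540 − 208 = 4332, so M₂ = 2.07055 × 4332 = 8969.6226 billion.
ΔM = M₂ − M₁ = 8969.6226 − 11083.1842 = -2113.5616 billion.

-2114 billion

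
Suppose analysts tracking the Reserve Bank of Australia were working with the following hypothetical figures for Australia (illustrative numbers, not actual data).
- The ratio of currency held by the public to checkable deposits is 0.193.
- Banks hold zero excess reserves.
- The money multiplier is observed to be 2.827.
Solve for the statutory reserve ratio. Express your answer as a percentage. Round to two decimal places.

Using m = 2.827. Since m = (1 + c)/(c + rr + e), the denominator satisfies c + rr + e = (1 + c)/m = (1 + 0.193) / 2.827 ≈ 0.422002.
With c = 0.193 and e = 0, the statutory reserve ratio is 0.422002 − 0.193 − 0 = 0.229002.

22.90%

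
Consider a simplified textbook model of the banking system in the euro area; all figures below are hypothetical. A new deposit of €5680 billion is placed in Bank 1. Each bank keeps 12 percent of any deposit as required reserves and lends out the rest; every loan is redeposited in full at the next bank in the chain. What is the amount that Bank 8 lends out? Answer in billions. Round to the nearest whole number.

Each bank lends a fraction (1 − rr) = 0.8800 of the deposit it receives, so Bank 8 receives 5680·0.8800^7 and lends 5680·0.8800^8 ≈ 2042.7241 billion.

€2043 billion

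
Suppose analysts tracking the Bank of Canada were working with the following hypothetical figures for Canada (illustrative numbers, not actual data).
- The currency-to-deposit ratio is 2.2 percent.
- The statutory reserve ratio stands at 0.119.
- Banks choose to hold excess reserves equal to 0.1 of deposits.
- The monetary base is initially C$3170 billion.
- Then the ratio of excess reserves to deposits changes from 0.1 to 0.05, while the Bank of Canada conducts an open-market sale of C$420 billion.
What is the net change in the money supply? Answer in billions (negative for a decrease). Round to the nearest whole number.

C$1272 billion

Before: m₁ = (1 + 0.022) / (0.119 + 0.1 + 0.022) ≈ 4.24066, MB₁ = 3170, so M₁ = 4.24066 × 3170 = 13442.8922 billion.
After: m₂ = (1 + 0.022) / (0.119 + 0.05 + 0.022) ≈ 5.35079, MB₂ = 3170 − 420 = 2750, so M₂ = 5.35079 × 2750 = 14714.6725 billion.
ΔM = M₂ − M₁ = 14714.6725 − 13442.8922 = 1271.7803 billion.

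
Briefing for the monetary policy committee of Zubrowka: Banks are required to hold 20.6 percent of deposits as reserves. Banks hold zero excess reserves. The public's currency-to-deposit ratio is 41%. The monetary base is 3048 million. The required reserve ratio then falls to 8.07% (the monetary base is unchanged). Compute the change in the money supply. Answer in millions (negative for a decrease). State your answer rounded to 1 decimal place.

1781.5 million

Initially m₁ = (1 + 0.41) / (0.206 + 0.41) ≈ 2.288961, so M₁ = 2.288961 × 3048 ≈ 6976.7531 million.
After the change m₂ = (1 + 0.41) / (0.0807 + 0.41) ≈ 2.873446, so M₂ = 2.873446 × 3048 ≈ 8758.2634 million.
ΔM = M₂ − M₁ = 8758.2634 − 6976.7531 = 1781.5103 million.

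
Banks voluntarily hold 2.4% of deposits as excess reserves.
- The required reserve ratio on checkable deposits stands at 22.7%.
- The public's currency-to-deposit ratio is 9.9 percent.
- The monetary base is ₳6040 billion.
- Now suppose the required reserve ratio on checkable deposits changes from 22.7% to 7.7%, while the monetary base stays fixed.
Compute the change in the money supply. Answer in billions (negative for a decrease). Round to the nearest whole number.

₳14224 billion

Initially m₁ = (1 + 0.099) / (0.227 + 0.024 + 0.099) = 3.14, so M₁ = 3.14 × 6040 = 18965.6 billion.
After the change m₂ = (1 + 0.099) / (0.077 + 0.024 + 0.099) = 5.49500, so M₂ = 5.49500 × 6040 = 33189.8 billion.
ΔM = M₂ − M₁ = 33189.8 − 18965.6 = 14224.2 billion.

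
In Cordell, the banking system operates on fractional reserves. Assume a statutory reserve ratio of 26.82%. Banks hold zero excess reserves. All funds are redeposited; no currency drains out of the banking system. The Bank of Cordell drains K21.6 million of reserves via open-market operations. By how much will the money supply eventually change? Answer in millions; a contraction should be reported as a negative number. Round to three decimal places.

-80.537 million

The simple money multiplier is m = 1/rr = 1/0.2682 ≈ 3.728561.
An open-market sale reduces the monetary base by 21.6 million, so ΔM = m × ΔMB = 3.728561 × (−21.6) ≈ -80.5369 million.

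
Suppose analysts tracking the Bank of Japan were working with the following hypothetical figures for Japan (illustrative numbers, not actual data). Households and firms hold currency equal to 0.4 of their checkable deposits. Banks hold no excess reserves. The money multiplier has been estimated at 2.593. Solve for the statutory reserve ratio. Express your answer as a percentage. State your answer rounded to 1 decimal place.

Using m = 2.593. Since m = (1 + c)/(c + rr + e), the denominator satisfies c + rr + e = (1 + c)/m = (1 + 0.4) / 2.593 ≈ 0.539915.
With c = 0.4 and e = 0, the statutory reserve ratio is 0.539915 − 0.4 − 0 = 0.139915.

14.0%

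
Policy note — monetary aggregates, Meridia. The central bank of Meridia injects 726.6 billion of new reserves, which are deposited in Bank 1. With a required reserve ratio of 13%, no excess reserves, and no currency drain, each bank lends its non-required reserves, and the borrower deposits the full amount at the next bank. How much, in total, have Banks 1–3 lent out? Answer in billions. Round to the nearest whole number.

1661 billion

Bank i lends (1 − rr)^i of the original deposit: Bank 1 lends 726.6·0.8700 = 632.1420, Bank 2 lends 726.6·0.8700² ≈ 549.9635, and so on.
Summing a geometric series: total = 726.6·[0.8700·(1 − 0.8700^3) / (1 − 0.8700)] ≈ 1660.5738 billion.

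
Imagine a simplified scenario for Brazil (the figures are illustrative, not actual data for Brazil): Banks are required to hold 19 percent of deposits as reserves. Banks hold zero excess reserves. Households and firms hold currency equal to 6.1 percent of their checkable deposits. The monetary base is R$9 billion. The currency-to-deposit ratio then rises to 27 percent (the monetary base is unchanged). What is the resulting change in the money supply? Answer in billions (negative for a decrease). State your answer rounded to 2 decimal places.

Initially m₁ = (1 + 0.061) / (0.19 + 0.061) ≈ 4.2271, so M₁ = 4.2271 × 9 = 38.0439 billion.
After the change m₂ = (1 + 0.27) / (0.19 + 0.27) ≈ 2.7609, so M₂ = 2.7609 × 9 = 24.8481 billion.
ΔM = M₂ − M₁ = 24.8481 − 38.0439 = -13.1958 billion.

-13.20 billion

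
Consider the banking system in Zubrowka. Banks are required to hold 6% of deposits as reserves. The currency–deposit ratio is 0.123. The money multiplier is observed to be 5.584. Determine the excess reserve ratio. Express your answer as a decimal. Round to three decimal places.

0.018

Using m = 5.584. Since m = (1 + c)/(c + rr + e), the denominator satisfies c + rr + e = (1 + c)/m = (1 + 0.123) / 5.584 ≈ 0.201110.
With c = 0.123 and rr = 0.06, the excess reserve ratio is 0.201110 − 0.123 − 0.06 = 0.01811.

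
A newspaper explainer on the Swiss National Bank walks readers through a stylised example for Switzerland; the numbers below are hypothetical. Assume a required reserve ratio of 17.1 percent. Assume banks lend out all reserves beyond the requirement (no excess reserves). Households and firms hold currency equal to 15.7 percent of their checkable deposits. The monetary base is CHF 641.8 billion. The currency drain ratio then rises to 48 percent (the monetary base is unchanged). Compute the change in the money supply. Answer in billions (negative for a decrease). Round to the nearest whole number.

Initially m₁ = (1 + 0.157) / (0.171 + 0.157) ≈ 3.5274, so M₁ = 3.5274 × 641.8 ≈ 2263.8853 billion.
After the change m₂ = (1 + 0.48) / (0.171 + 0.48) ≈ 2.2734, so M₂ = 2.2734 × 641.8 ≈ 1459.0681 billion.
ΔM = M₂ − M₁ = 1459.0681 − 2263.8853 = -804.8172 billion.

-805 billion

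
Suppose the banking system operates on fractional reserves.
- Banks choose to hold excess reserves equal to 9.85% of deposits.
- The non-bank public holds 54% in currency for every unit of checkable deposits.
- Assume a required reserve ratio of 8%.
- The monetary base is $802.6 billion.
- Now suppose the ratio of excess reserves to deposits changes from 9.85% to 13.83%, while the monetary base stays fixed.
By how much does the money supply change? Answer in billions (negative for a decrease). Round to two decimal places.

Initially m₁ = (1 + 0.54) / (0.08 + 0.0985 + 0.54) ≈ 2.143354, so M₁ = 2.143354 × 802.6 ≈ 1720.2559 billion.
After the change m₂ = (1 + 0.54) / (0.08 + 0.1383 + 0.54) ≈ 2.030858, so M₂ = 2.030858 × 802.6 ≈ 1629.9666 billion.
ΔM = M₂ − M₁ = 1629.9666 − 1720.2559 = -90.2893 billion.

-90.29 billion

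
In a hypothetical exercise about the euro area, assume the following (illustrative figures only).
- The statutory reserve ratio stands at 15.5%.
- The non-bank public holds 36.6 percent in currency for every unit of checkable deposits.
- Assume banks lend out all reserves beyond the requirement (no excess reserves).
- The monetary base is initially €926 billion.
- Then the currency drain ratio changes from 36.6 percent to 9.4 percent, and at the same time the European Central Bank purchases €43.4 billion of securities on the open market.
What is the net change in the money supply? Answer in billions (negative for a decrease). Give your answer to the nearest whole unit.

€1831 billion

Before: m₁ = (1 + 0.366) / (0.155 + 0.366) ≈ 2.6219, MB₁ = 926, so M₁ = 2.6219 × 926 = 2427.8794 billion.
After: m₂ = (1 + 0.094) / (0.155 + 0.094) ≈ 4.3936, MB₂ = 926 + 43.4 = 969.4, so M₂ = 4.3936 × 969.4 ≈ 4259.1558 billion.
ΔM = M₂ − M₁ = 4259.1558 − 2427.8794 = 1831.2764 billion.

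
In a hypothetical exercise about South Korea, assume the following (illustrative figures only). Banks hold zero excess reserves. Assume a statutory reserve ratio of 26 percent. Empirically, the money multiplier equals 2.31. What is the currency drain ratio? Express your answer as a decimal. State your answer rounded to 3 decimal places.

Using m = 2.31. From m = (1 + c)/(c + rr + e), rearranging gives 1 + c = m·(c + rr + e), so c·(1 − m) = m·(rr + e) − 1.
Hence c = [m·(rr + e) − 1]/(1 − m) = [2.31 × (0.26 + 0) − 1] / (1 − 2.31) ≈ 0.304885.

0.305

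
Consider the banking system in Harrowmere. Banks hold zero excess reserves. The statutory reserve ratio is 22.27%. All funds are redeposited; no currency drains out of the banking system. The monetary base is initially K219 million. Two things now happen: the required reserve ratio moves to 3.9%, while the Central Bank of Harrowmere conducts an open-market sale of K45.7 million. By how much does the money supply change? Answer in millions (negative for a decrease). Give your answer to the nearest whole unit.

K3460 million

Before: m₁ = 1 / (0.2227) ≈ 4.4903, MB₁ = 219, so M₁ = 4.4903 × 219 = 983.3757 million.
After: m₂ = 1 / (0.039) ≈ 25.6410, MB₂ = 219 − 45.7 = 173.3, so M₂ = 25.6410 × 173.3 = 4443.5853 million.
ΔM = M₂ − M₁ = 4443.5853 − 983.3757 = 3460.2096 million.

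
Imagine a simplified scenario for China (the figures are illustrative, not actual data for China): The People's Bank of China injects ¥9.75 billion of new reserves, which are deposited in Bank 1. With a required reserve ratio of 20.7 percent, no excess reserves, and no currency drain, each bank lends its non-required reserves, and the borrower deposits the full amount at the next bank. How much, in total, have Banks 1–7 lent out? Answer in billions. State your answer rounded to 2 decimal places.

¥29.99 billion

Bank i lends (1 − rr)^i of the original deposit: Bank 1 lends 9.75·0.7930 ≈ 7.7318, Bank 2 lends 9.75·0.7930² ≈ 6.1313, and so on.
Summing a geometric series: total = 9.75·[0.7930·(1 − 0.7930^7) / (1 − 0.7930)] ≈ 29.9857 billion.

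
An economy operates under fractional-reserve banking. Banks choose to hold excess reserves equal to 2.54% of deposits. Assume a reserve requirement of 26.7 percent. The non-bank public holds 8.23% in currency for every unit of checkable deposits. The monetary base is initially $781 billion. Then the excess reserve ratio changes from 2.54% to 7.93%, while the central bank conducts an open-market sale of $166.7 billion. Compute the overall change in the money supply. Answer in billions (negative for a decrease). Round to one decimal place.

-704.6 billion

Before: m₁ = (1 + 0.0823) / (0.267 + 0.0254 + 0.0823) ≈ 2.88844, MB₁ = 781, so M₁ = 2.88844 × 781 ≈ 2255.8716 billion.
After: m₂ = (1 + 0.0823) / (0.267 + 0.0793 + 0.0823) ≈ 2.52520, MB₂ = 781 − 166.7 = 614.3, so M₂ = 2.52520 × 614.3 ≈ 1551.2304 billion.
ΔM = M₂ − M₁ = 1551.2304 − 2255.8716 = -704.6412 billion.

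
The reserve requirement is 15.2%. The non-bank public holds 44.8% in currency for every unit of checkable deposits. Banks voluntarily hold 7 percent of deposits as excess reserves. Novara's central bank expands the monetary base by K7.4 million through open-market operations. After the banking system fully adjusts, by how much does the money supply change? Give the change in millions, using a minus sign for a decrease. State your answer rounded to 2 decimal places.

The money multiplier is m = (1 + c) / (rr + e + c) = (1 + 0.448) / (0.152 + 0.07 + 0.448) ≈ 2.1612.
The purchase adds 7.4 million of base, so ΔM = m × ΔMB = 2.1612 × (+7.4) ≈ 15.9929 million.

K15.99 million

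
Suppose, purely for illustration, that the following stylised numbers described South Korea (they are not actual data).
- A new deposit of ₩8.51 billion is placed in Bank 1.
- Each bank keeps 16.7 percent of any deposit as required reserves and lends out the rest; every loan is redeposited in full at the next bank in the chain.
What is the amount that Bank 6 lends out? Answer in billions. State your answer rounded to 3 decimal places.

₩2.843 billion

Each bank lends a fraction (1 − rr) = 0.8330 of the deposit it receives, so Bank 6 receives 8.51·0.8330^5 and lends 8.51·0.8330^6 ≈ 2.8431 billion.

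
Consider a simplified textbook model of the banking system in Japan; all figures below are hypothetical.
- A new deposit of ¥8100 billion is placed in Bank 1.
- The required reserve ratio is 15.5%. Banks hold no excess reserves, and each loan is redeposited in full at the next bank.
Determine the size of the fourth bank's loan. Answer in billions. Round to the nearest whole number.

Each bank lends a fraction (1 − rr) = 0.8450 of the deposit it receives, so Bank 4 receives 8100·0.8450^3 and lends 8100·0.8450^4 ≈ 4129.6368 billion.

¥4130 billion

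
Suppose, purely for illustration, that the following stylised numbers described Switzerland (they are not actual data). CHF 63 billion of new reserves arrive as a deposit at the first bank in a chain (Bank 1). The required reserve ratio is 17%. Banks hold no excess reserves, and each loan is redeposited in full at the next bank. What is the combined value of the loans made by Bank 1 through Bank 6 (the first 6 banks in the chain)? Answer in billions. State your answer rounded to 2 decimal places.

CHF 207.03 billion

Bank i lends (1 − rr)^i of the original deposit: Bank 1 lends 63·0.8300 = 52.2900, Bank 2 lends 63·0.8300² = 43.4007, and so on.
Summing a geometric series: total = 63·[0.8300·(1 − 0.8300^6) / (1 − 0.8300)] ≈ 207.0252 billion.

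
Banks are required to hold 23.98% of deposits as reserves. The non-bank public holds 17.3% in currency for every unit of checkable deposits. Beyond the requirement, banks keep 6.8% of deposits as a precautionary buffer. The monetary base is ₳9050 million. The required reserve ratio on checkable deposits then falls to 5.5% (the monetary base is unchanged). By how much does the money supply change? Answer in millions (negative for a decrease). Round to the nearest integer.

₳13785 million

Initially m₁ = (1 + 0.173) / (0.2398 + 0.068 + 0.173) ≈ 2.43968, so M₁ = 2.43968 × 9050 = 22079.104 million.
After the change m₂ = (1 + 0.173) / (0.055 + 0.068 + 0.173) ≈ 3.96284, so M₂ = 3.96284 × 9050 = 35863.702 million.
ΔM = M₂ − M₁ = 35863.702 − 22079.104 = 13784.598 million.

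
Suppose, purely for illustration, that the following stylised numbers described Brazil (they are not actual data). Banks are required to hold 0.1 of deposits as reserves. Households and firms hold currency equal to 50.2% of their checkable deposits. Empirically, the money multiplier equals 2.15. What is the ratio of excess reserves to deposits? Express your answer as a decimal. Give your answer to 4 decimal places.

Using m = 2.15. Since m = (1 + c)/(c + rr + e), the denominator satisfies c + rr + e = (1 + c)/m = (1 + 0.502) / 2.15 ≈ 0.698605.
With c = 0.502 and rr = 0.1, the ratio of excess reserves to deposits is 0.698605 − 0.502 − 0.1 = 0.096605.

0.0966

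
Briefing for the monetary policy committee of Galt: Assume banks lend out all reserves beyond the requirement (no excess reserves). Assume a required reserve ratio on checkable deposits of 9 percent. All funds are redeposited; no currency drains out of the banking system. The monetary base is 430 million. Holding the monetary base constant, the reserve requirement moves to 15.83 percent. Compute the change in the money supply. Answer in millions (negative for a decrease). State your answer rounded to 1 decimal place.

Initially m₁ = 1 / (0.09) ≈ 11.11111, so M₁ = 11.11111 × 430 = 4777.7773 million.
After the change m₂ = 1 / (0.1583) ≈ 6.31712, so M₂ = 6.31712 × 430 = 2716.3616 million.
ΔM = M₂ − M₁ = 2716.3616 − 4777.7773 = -2061.4157 million.

-2061.4 million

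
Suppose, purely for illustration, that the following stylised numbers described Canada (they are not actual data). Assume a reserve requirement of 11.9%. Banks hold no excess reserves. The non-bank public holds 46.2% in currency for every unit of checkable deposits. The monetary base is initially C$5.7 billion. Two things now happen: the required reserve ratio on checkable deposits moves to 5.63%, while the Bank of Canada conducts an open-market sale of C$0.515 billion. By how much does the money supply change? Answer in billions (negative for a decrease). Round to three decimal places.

C$0.282 billion

Before: m₁ = (1 + 0.462) / (0.119 + 0.462) ≈ 2.51635, MB₁ = 5.7, so M₁ = 2.51635 × 5.7 ≈ 14.3432 billion.
After: m₂ = (1 + 0.462) / (0.0563 + 0.462) ≈ 2.82076, MB₂ = 5.7 − 0.515 = 5.185, so M₂ = 2.82076 × 5.185 ≈ 14.6256 billion.
ΔM = M₂ − M₁ = 14.6256 − 14.3432 = 0.2824 billion.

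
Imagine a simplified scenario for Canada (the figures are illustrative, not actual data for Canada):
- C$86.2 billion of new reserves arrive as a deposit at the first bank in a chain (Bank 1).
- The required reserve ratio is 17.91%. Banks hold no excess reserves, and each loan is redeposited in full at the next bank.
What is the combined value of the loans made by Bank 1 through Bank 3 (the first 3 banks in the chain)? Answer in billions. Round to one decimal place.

C$176.5 billion

Bank i lends (1 − rr)^i of the original deposit: Bank 1 lends 86.2·0.8209 ≈ 70.7616, Bank 2 lends 86.2·0.8209² ≈ 58.0882, and so on.
Summing a geometric series: total = 86.2·[0.8209·(1 − 0.8209^3) / (1 − 0.8209)] ≈ 176.5343 billion.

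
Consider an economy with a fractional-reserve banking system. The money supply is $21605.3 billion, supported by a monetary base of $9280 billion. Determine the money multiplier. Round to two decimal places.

2.33

The money multiplier is m = M / MB = 21605.3 / 9280 ≈ 2.32816.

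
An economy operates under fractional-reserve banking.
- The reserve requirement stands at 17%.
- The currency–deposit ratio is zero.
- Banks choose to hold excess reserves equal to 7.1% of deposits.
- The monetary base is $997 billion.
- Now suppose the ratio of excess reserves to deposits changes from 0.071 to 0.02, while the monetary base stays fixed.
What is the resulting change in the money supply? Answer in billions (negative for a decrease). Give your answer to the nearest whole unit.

$1110 billion

Initially m₁ = 1 / (0.17 + 0.071) ≈ 4.1494, so M₁ = 4.1494 × 997 = 4136.9518 billion.
After the change m₂ = 1 / (0.17 + 0.02) ≈ 5.2632, so M₂ = 5.2632 × 997 = 5247.4104 billion.
ΔM = M₂ − M₁ = 5247.4104 − 4136.9518 = 1110.4586 billion.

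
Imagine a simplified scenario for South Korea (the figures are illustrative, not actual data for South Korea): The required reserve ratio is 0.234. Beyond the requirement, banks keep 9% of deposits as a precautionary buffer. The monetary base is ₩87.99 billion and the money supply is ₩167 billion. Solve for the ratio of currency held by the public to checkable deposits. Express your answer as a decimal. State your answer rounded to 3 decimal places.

Using m = M/MB = 167/87.99 ≈ 1.897943. From m = (1 + c)/(c + rr + e), rearranging gives 1 + c = m·(c + rr + e), so c·(1 − m) = m·(rr + e) − 1.
Hence c = [m·(rr + e) − 1]/(1 − m) = [1.897943 × (0.234 + 0.09) − 1] / (1 − 1.897943) ≈ 0.428832.

0.429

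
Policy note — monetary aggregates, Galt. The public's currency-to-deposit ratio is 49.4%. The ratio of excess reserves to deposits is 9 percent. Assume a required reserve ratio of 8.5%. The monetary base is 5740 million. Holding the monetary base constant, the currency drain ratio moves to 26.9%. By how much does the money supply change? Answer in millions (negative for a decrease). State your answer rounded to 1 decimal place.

Initially m₁ = (1 + 0.494) / (0.085 + 0.09 + 0.494) ≈ 2.233184, so M₁ = 2.233184 × 5740 ≈ 12818.4762 million.
After the change m₂ = (1 + 0.269) / (0.085 + 0.09 + 0.269) ≈ 2.858108, so M₂ = 2.858108 × 5740 ≈ 16405.5399 million.
ΔM = M₂ − M₁ = 16405.5399 − 12818.4762 = 3587.0637 million.

3587.1 million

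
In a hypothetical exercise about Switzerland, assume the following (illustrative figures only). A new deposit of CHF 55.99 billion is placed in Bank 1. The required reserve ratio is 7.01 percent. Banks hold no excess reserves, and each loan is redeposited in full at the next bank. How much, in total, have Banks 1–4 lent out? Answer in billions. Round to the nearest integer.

CHF 187 billion

Bank i lends (1 − rr)^i of the original deposit: Bank 1 lends 55.99·0.9299 ≈ 52.0651, Bank 2 lends 55.99·0.9299² ≈ 48.4153, and so on.
Summing a geometric series: total = 55.99·[0.9299·(1 − 0.9299^4) / (1 − 0.9299)] ≈ 187.3673 billion.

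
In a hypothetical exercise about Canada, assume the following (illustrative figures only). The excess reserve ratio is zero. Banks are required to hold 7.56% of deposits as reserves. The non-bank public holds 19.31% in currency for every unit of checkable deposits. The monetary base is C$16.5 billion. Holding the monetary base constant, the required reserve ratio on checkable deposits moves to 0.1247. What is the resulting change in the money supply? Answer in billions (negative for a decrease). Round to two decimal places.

Initially m₁ = (1 + 0.1931) / (0.0756 + 0.1931) ≈ 4.44027, so M₁ = 4.44027 × 16.5 ≈ 73.2645 billion.
After the change m₂ = (1 + 0.1931) / (0.1247 + 0.1931) ≈ 3.75425, so M₂ = 3.75425 × 16.5 ≈ 61.9451 billion.
ΔM = M₂ − M₁ = 61.9451 − 73.2645 = -11.3194 billion.

-11.32 billion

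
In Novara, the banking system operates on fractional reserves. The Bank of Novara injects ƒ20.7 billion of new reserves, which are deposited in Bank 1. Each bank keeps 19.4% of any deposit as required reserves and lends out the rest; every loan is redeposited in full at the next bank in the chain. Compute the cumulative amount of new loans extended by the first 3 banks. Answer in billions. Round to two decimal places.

Bank i lends (1 − rr)^i of the original deposit: Bank 1 lends 20.7·0.8060 = 16.6842, Bank 2 lends 20.7·0.8060² ≈ 13.4475, and so on.
Summing a geometric series: total = 20.7·[0.8060·(1 − 0.8060^3) / (1 − 0.8060)] ≈ 40.9703 billion.

ƒ40.97 billion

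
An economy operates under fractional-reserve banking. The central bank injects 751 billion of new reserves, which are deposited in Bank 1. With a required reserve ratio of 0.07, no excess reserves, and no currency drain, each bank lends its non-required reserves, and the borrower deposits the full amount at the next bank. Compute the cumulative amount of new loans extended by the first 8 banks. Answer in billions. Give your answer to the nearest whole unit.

4394 billion

Bank i lends (1 − rr)^i of the original deposit: Bank 1 lends 751·0.9300 = 698.4300, Bank 2 lends 751·0.9300² = 649.5399, and so on.
Summing a geometric series: total = 751·[0.9300·(1 − 0.9300^8) / (1 − 0.9300)] ≈ 4394.3040 billion.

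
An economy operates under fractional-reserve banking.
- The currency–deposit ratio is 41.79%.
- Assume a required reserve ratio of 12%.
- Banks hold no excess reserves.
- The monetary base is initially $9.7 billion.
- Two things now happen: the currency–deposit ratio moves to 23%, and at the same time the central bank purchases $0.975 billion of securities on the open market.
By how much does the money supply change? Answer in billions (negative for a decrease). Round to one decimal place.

$11.9 billion

Before: m₁ = (1 + 0.4179) / (0.12 + 0.4179) ≈ 2.6360, MB₁ = 9.7, so M₁ = 2.6360 × 9.7 = 25.5692 billion.
After: m₂ = (1 + 0.23) / (0.12 + 0.23) ≈ 3.5143, MB₂ = 9.7 + 0.975 = 10.675, so M₂ = 3.5143 × 10.675 ≈ 37.5152 billion.
ΔM = M₂ − M₁ = 37.5152 − 25.5692 = 11.946 billion.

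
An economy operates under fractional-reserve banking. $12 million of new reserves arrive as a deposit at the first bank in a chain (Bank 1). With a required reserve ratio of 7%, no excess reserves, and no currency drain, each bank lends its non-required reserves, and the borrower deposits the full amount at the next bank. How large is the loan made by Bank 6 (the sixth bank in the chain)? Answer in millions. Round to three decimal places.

$7.764 million

Each bank lends a fraction (1 − rr) = 0.9300 of the deposit it receives, so Bank 6 receives 12·0.9300^5 and lends 12·0.9300^6 ≈ 7.7639 million.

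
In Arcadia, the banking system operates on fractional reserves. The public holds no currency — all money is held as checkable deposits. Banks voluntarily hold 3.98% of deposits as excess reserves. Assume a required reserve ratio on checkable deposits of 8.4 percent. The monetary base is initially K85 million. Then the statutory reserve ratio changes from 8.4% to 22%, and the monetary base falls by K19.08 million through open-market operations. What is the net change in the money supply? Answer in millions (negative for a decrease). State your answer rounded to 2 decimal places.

Before: m₁ = 1 / (0.084 + 0.0398) ≈ 8.07754, MB₁ = 85, so M₁ = 8.07754 × 85 = 686.5909 million.
After: m₂ = 1 / (0.22 + 0.0398) ≈ 3.84911, MB₂ = 85 − 19.08 = 65.92, so M₂ = 3.84911 × 65.92 ≈ 253.7333 million.
ΔM = M₂ − M₁ = 253.7333 − 686.5909 = -432.8576 million.

-432.86 million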